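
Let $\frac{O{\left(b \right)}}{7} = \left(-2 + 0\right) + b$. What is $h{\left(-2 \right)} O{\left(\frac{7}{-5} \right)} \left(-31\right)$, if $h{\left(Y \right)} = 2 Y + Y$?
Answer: $- \frac{22134}{5} \approx -4426.8$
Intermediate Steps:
$h{\left(Y \right)} = 3 Y$
$O{\left(b \right)} = -14 + 7 b$ ($O{\left(b \right)} = 7 \left(\left(-2 + 0\right) + b\right) = 7 \left(-2 + b\right) = -14 + 7 b$)
$h{\left(-2 \right)} O{\left(\frac{7}{-5} \right)} \left(-31\right) = 3 \left(-2\right) \left(-14 + 7 \frac{7}{-5}\right) \left(-31\right) = - 6 \left(-14 + 7 \cdot 7 \left(- \frac{1}{5}\right)\right) \left(-31\right) = - 6 \left(-14 + 7 \left(- \frac{7}{5}\right)\right) \left(-31\right) = - 6 \left(-14 - \frac{49}{5}\right) \left(-31\right) = \left(-6\right) \left(- \frac{119}{5}\right) \left(-31\right) = \frac{714}{5} \left(-31\right) = - \frac{22134}{5}$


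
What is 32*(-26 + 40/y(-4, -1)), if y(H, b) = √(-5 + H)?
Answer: -832 - 1280*I/3 ≈ -832.0 - 426.67*I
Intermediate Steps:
32*(-26 + 40/y(-4, -1)) = 32*(-26 + 40/(√(-5 - 4))) = 32*(-26 + 40/(√(-9))) = 32*(-26 + 40/((3*I))) = 32*(-26 + 40*(-I/3)) = 32*(-26 - 40*I/3) = -832 - 1280*I/3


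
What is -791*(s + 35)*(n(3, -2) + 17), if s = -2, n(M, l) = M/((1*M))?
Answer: -469854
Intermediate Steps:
n(M, l) = 1 (n(M, l) = M/M = 1)
-791*(s + 35)*(n(3, -2) + 17) = -791*(-2 + 35)*(1 + 17) = -26103*18 = -791*594 = -469854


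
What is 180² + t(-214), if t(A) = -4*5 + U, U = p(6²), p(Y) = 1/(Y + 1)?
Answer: 1198061/37 ≈ 32380.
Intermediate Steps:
p(Y) = 1/(1 + Y)
U = 1/37 (U = 1/(1 + 6²) = 1/(1 + 36) = 1/37 ≈ 0.027027)
t(A) = -739/37 (t(A) = -4*5 + 1/37 = -20 + 1/37 = -739/37)
180² + t(-214) = 180² - 739/37 = 32400 - 739/37 = 1198061/37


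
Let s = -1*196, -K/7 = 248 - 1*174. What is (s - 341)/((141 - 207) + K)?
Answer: 537/584 ≈ 0.91952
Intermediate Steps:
K = -518 (K = -7*(248 - 1*174) = -7*(248 - 174) = -7*74 = -518)
s = -196
(s - 341)/((141 - 207) + K) = (-196 - 341)/((141 - 207) - 518) = -537/(-66 - 518) = -537/(-584) = -537*(-1/584) = 537/584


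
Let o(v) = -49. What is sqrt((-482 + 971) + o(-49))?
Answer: 2*sqrt(110) ≈ 20.976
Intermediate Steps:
sqrt((-482 + 971) + o(-49)) = sqrt((-482 + 971) - 49) = sqrt(489 - 49) = sqrt(440) = 2*sqrt(110)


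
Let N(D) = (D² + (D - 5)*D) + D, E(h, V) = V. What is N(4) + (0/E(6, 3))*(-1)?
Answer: 16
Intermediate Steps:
N(D) = D + D² + D*(-5 + D) (N(D) = (D² + (-5 + D)*D) + D = (D² + D*(-5 + D)) + D = D + D² + D*(-5 + D))
N(4) + (0/E(6, 3))*(-1) = 2*4*(-2 + 4) + (0/3)*(-1) = 2*4*2 + (0*(⅓))*(-1) = 16 + 0*(-1) = 16 + 0 = 16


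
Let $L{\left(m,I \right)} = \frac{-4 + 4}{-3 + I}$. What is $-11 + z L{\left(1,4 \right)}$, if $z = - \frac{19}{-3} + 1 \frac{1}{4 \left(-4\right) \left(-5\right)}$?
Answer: $-11$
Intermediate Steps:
$L{\left(m,I \right)} = 0$ ($L{\left(m,I \right)} = \frac{0}{-3 + I} = 0$)
$z = \frac{1523}{240}$ ($z = \left(-19\right) \left(- \frac{1}{3}\right) + 1 \frac{1}{\left(-16\right) \left(-5\right)} = \frac{19}{3} + 1 \cdot \frac{1}{80} = \frac{19}{3} + \frac{1}{80} = \frac{1523}{240} \approx 6.3458$)
$-11 + z L{\left(1,4 \right)} = -11 + \frac{1523}{240} \cdot 0 = -11 + 0 = -11$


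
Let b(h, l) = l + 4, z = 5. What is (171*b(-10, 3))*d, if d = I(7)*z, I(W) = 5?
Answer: 29925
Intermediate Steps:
b(h, l) = 4 + l
d = 25 (d = 5*5 = 25)
(171*b(-10, 3))*d = (171*(4 + 3))*25 = (171*7)*25 = 1197*25 = 29925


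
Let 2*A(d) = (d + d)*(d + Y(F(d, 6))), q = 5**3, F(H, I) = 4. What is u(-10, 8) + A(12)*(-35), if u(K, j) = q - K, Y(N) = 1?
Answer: -5325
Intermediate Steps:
q = 125
u(K, j) = 125 - K
A(d) = d*(1 + d) (A(d) = ((d + d)*(d + 1))/2 = ((2*d)*(1 + d))/2 = (2*d*(1 + d))/2 = d*(1 + d))
u(-10, 8) + A(12)*(-35) = (125 - 1*(-10)) + (12*(1 + 12))*(-35) = (125 + 10) + (12*13)*(-35) = 135 + 156*(-35) = 135 - 5460 = -5325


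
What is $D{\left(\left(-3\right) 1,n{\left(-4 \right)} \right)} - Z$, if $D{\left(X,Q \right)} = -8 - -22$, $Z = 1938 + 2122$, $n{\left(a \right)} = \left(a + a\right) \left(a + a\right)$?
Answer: $-4046$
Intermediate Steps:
$n{\left(a \right)} = 4 a^{2}$ ($n{\left(a \right)} = 2 a 2 a = 4 a^{2}$)
$Z = 4060$
$D{\left(X,Q \right)} = 14$ ($D{\left(X,Q \right)} = -8 + 22 = 14$)
$D{\left(\left(-3\right) 1,n{\left(-4 \right)} \right)} - Z = 14 - 4060 = -4046$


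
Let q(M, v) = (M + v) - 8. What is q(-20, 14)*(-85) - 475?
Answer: 715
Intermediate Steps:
q(M, v) = -8 + M + v
q(-20, 14)*(-85) - 475 = (-8 - 20 + 14)*(-85) - 475 = -14*(-85) - 475 = 1190 - 475 = 715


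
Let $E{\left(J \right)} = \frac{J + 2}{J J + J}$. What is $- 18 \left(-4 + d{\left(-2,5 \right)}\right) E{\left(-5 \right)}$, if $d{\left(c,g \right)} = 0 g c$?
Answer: $- \frac{54}{5} \approx -10.8$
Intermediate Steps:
$d{\left(c,g \right)} = 0$ ($d{\left(c,g \right)} = 0 c = 0$)
$E{\left(J \right)} = \frac{2 + J}{J + J^{2}}$ ($E{\left(J \right)} = \frac{2 + J}{J^{2} + J} = \frac{2 + J}{J + J^{2}}$)
$- 18 \left(-4 + d{\left(-2,5 \right)}\right) E{\left(-5 \right)} = - 18 \left(-4 + 0\right) \frac{2 - 5}{\left(-5\right) \left(1 - 5\right)} = - 18 \left(- 4 \left(\left(- \frac{1}{5}\right) \frac{1}{-4} \left(-3\right)\right)\right) = - 18 \left(- 4 \left(\left(- \frac{1}{5}\right) \left(- \frac{1}{4}\right) \left(-3\right)\right)\right) = - 18 \left(\left(-4\right) \left(- \frac{3}{20}\right)\right) = \left(-18\right) \frac{3}{5} = - \frac{54}{5}$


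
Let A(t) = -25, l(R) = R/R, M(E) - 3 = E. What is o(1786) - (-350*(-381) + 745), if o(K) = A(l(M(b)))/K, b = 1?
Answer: -239493695/1786 ≈ -1.3410e+5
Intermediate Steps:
M(E) = 3 + E
l(R) = 1
o(K) = -25/K
o(1786) - (-350*(-381) + 745) = -25/1786 - (-350*(-381) + 745) = -25*1/1786 - (133350 + 745) = -25/1786 - 1*134095 = -25/1786 - 134095 = -239493695/1786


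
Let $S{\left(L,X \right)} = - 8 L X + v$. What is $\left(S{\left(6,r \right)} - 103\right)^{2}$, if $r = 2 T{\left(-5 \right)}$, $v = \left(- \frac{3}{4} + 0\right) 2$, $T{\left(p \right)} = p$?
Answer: $\frac{564001}{4} \approx 1.41 \cdot 10^{5}$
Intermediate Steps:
$v = - \frac{3}{2}$ ($v = \left(\left(-3\right) \frac{1}{4} + 0\right) 2 = \left(- \frac{3}{4} + 0\right) 2 = \left(- \frac{3}{4}\right) 2 = - \frac{3}{2} \approx -1.5$)
$r = -10$ ($r = 2 \left(-5\right) = -10$)
$S{\left(L,X \right)} = - \frac{3}{2} - 8 L X$ ($S{\left(L,X \right)} = - 8 L X - \frac{3}{2} = - \frac{3}{2} - 8 L X$)
$\left(S{\left(6,r \right)} - 103\right)^{2} = \left(\left(- \frac{3}{2} - 48 \left(-10\right)\right) - 103\right)^{2} = \left(\left(- \frac{3}{2} + 480\right) - 103\right)^{2} = \left(\frac{957}{2} - 103\right)^{2} = \left(\frac{751}{2}\right)^{2} = \frac{564001}{4}$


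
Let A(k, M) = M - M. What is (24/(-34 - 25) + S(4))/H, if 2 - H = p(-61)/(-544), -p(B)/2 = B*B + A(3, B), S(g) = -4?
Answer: 70720/187443 ≈ 0.37729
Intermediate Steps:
A(k, M) = 0
p(B) = -2*B² (p(B) = -2*(B*B + 0) = -2*(B² + 0) = -2*B²)
H = -3177/272 (H = 2 - (-2*(-61)²)/(-544) = 2 - (-2*3721)*(-1)/544 = 2 - (-7442)*(-1)/544 = 2 - 1*3721/272 = 2 - 3721/272 = -3177/272 ≈ -11.680)
(24/(-34 - 25) + S(4))/H = (24/(-34 - 25) - 4)/(-3177/272) = (24/(-59) - 4)*(-272/3177) = (24*(-1/59) - 4)*(-272/3177) = (-24/59 - 4)*(-272/3177) = -260/59*(-272/3177) = 70720/187443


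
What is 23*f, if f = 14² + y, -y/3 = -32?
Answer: 6716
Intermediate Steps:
y = 96 (y = -3*(-32) = 96)
f = 292 (f = 14² + 96 = 196 + 96 = 292)
23*f = 23*292 = 6716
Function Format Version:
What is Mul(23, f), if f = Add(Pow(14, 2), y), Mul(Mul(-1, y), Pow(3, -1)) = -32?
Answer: 6716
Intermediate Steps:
y = 96 (y = Mul(-3, -32) = 96)
f = 292 (f = Add(Pow(14, 2), 96) = Add(196, 96) = 292)
Mul(23, f) = Mul(23, 292) = 6716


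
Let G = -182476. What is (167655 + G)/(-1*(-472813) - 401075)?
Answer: -14821/71738 ≈ -0.20660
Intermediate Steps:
(167655 + G)/(-1*(-472813) - 401075) = (167655 - 182476)/(-1*(-472813) - 401075) = -14821/(472813 - 401075) = -14821/71738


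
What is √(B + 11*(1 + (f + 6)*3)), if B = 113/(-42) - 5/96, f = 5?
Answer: √10478370/168 ≈ 19.268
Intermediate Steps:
B = -1843/672 (B = 113*(-1/42) - 5*1/96 = -113/42 - 5/96 = -1843/672 ≈ -2.7426)
√(B + 11*(1 + (f + 6)*3)) = √(-1843/672 + 11*(1 + (5 + 6)*3)) = √(-1843/672 + 11*(1 + 11*3)) = √(-1843/672 + 11*(1 + 33)) = √(-1843/672 + 11*34) = √(-1843/672 + 374) = √(249485/672) = √10478370/168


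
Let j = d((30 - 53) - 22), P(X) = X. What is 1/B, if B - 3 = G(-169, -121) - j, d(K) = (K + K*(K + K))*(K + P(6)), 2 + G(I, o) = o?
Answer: 1/156075 ≈ 6.4072e-6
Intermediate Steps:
G(I, o) = -2 + o
d(K) = (6 + K)*(K + 2*K**2) (d(K) = (K + K*(K + K))*(K + 6) = (K + K*(2*K))*(6 + K) = (K + 2*K**2)*(6 + K) = (6 + K)*(K + 2*K**2))
j = -156195 (j = ((30 - 53) - 22)*(6 + 2*((30 - 53) - 22)**2 + 13*((30 - 53) - 22)) = (-23 - 22)*(6 + 2*(-23 - 22)**2 + 13*(-23 - 22)) = -45*(6 + 2*(-45)**2 + 13*(-45)) = -45*(6 + 2*2025 - 585) = -45*(6 + 4050 - 585) = -45*3471 = -156195)
B = 156075 (B = 3 + ((-2 - 121) - 1*(-156195)) = 3 + (-123 + 156195) = 3 + 156072 = 156075)
1/B = 1/156075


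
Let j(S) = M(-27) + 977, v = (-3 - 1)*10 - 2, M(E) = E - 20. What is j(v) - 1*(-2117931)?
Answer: 2118861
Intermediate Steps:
M(E) = -20 + E
v = -42 (v = -4*10 - 2 = -40 - 2 = -42)
j(S) = 930 (j(S) = (-20 - 27) + 977 = -47 + 977 = 930)
j(v) - 1*(-2117931) = 930 - 1*(-2117931) = 930 + 2117931 = 2118861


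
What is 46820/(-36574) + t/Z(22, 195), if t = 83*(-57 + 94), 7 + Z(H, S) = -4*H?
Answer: -58383327/1737265 ≈ -33.606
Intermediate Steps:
Z(H, S) = -7 - 4*H
t = 3071 (t = 83*37 = 3071)
46820/(-36574) + t/Z(22, 195) = 46820/(-36574) + 3071/(-7 - 4*22) = 46820*(-1/36574) + 3071/(-7 - 88) = -23410/18287 + 3071/(-95) = -23410/18287 + 3071*(-1/95) = -23410/18287 - 3071/95 = -58383327/1737265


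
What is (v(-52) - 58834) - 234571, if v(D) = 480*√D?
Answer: -293405 + 960*I*√13 ≈ -2.9341e+5 + 3461.3*I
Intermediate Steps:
(v(-52) - 58834) - 234571 = (480*√(-52) - 58834) - 234571 = (480*(2*I*√13) - 58834) - 234571 = (960*I*√13 - 58834) - 234571 = (-58834 + 960*I*√13) - 234571 = -293405 + 960*I*√13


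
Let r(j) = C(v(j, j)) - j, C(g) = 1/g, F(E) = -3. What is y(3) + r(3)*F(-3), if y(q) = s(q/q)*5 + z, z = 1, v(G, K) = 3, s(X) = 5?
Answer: 34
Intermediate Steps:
y(q) = 26 (y(q) = 5*5 + 1 = 25 + 1 = 26)
r(j) = ⅓ - j (r(j) = 1/3 - j = ⅓ - j)
y(3) + r(3)*F(-3) = 26 + (⅓ - 1*3)*(-3) = 26 + (⅓ - 3)*(-3) = 26 - 8/3*(-3) = 26 + 8 = 34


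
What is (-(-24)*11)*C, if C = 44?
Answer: 11616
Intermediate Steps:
(-(-24)*11)*C = -(-24)*11*44 = -12*(-22)*44 = 264*44 = 11616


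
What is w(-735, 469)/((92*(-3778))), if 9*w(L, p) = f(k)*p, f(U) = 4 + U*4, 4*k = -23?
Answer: 8911/3128184 ≈ 0.0028486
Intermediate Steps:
k = -23/4 (k = (¼)*(-23) = -23/4 ≈ -5.7500)
f(U) = 4 + 4*U
w(L, p) = -19*p/9 (w(L, p) = ((4 + 4*(-23/4))*p)/9 = ((4 - 23)*p)/9 = (-19*p)/9 = -19*p/9)
w(-735, 469)/((92*(-3778))) = (-19/9*469)/((92*(-3778))) = -8911/9/(-347576) = -8911/9*(-1/347576) = 8911/3128184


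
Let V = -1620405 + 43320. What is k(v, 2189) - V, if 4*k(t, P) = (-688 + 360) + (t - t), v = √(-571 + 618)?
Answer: 1577003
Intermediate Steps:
v = √47 ≈ 6.8557
V = -1577085
k(t, P) = -82 (k(t, P) = ((-688 + 360) + (t - t))/4 = (-328 + 0)/4 = (¼)*(-328) = -82)
k(v, 2189) - V = -82 - 1*(-1577085) = -82 + 1577085 = 1577003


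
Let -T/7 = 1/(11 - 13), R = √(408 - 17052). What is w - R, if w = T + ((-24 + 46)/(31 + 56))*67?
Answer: 3557/174 - 2*I*√4161 ≈ 20.443 - 129.01*I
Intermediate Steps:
R = 2*I*√4161 (R = √(-16644) = 2*I*√4161 ≈ 129.01*I)
T = 7/2 (T = -7/(11 - 13) = -7/(-2) = -7*(-½) = 7/2 ≈ 3.5000)
w = 3557/174 (w = 7/2 + ((-24 + 46)/(31 + 56))*67 = 7/2 + (22/87)*67 = 7/2 + 1474/87 = 3557/174 ≈ 20.443)
w - R = 3557/174 - 2*I*√4161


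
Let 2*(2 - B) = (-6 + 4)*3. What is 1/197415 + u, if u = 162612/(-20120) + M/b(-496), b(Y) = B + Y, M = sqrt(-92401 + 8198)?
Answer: -1605101393/198599490 - I*sqrt(84203)/491 ≈ -8.0821 - 0.59099*I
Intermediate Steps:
B = 5 (B = 2 - (-6 + 4)*3/2 = 2 - (-1)*3 = 2 - 1/2*(-6) = 2 + 3 = 5)
M = I*sqrt(84203) (M = sqrt(-84203) = I*sqrt(84203) ≈ 290.18*I)
b(Y) = 5 + Y
u = -40653/5030 - I*sqrt(84203)/491 (u = 162612/(-20120) + (I*sqrt(84203))/(5 - 496) = 162612*(-1/20120) + (I*sqrt(84203))/(-491) = -40653/5030 + (I*sqrt(84203))*(-1/491) = -40653/5030 - I*sqrt(84203)/491 ≈ -8.0821 - 0.59099*I)
1/197415 + u = 1/197415 + (-40653/5030 - I*sqrt(84203)/491) = -1605101393/198599490 - I*sqrt(84203)/491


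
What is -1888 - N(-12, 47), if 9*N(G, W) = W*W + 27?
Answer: -19228/9 ≈ -2136.4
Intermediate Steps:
N(G, W) = 3 + W**2/9 (N(G, W) = (W*W + 27)/9 = (W**2 + 27)/9 = (27 + W**2)/9 = 3 + W**2/9)
-1888 - N(-12, 47) = -1888 - (3 + (1/9)*47**2) = -1888 - (3 + (1/9)*2209) = -1888 - (3 + 2209/9) = -1888 - 1*2236/9 = -1888 - 2236/9 = -19228/9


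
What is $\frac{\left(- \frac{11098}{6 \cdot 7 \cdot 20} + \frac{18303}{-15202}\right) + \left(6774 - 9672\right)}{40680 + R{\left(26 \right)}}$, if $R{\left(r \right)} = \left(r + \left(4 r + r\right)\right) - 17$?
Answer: $- \frac{9297654739}{130311391980} \approx -0.07135$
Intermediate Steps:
$R{\left(r \right)} = -17 + 6 r$ ($R{\left(r \right)} = \left(r + 5 r\right) - 17 = 6 r - 17 = -17 + 6 r$)
$\frac{\left(- \frac{11098}{6 \cdot 7 \cdot 20} + \frac{18303}{-15202}\right) + \left(6774 - 9672\right)}{40680 + R{\left(26 \right)}} = \frac{\left(- \frac{11098}{6 \cdot 7 \cdot 20} + \frac{18303}{-15202}\right) + \left(6774 - 9672\right)}{40680 + \left(-17 + 6 \cdot 26\right)} = \frac{\left(- \frac{11098}{42 \cdot 20} + 18303 \left(- \frac{1}{15202}\right)\right) + \left(6774 - 9672\right)}{40680 + \left(-17 + 156\right)} = \frac{\left(- \frac{11098}{840} - \frac{18303}{15202}\right) - 2898}{40680 + 139} = \frac{\left(\left(-11098\right) \frac{1}{840} - \frac{18303}{15202}\right) - 2898}{40819} = \left(\left(- \frac{5549}{420} - \frac{18303}{15202}\right) - 2898\right) \frac{1}{40819} = \left(- \frac{46021579}{3192420} - 2898\right) \frac{1}{40819} = \left(- \frac{9297654739}{3192420}\right) \frac{1}{40819} = - \frac{9297654739}{130311391980}$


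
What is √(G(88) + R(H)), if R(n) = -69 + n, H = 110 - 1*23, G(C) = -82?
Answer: 8*I ≈ 8.0*I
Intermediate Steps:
H = 87 (H = 110 - 23 = 87)
√(G(88) + R(H)) = √(-82 + (-69 + 87)) = √(-82 + 18) = √(-64) = 8*I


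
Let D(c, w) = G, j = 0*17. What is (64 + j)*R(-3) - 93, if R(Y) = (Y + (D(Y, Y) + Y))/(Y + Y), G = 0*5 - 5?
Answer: 73/3 ≈ 24.333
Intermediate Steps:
j = 0
G = -5 (G = 0 - 5 = -5)
D(c, w) = -5
R(Y) = (-5 + 2*Y)/(2*Y) (R(Y) = (Y + (-5 + Y))/(Y + Y) = (-5 + 2*Y)/((2*Y)) = (-5 + 2*Y)*(1/(2*Y)) = (-5 + 2*Y)/(2*Y))
(64 + j)*R(-3) - 93 = (64 + 0)*((-5/2 - 3)/(-3)) - 93 = 64*(-1/3*(-11/2)) - 93 = 64*(11/6) - 93 = 352/3 - 93 = 73/3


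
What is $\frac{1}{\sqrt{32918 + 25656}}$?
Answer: $\frac{\sqrt{58574}}{58574} \approx 0.0041319$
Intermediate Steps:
$\frac{1}{\sqrt{32918 + 25656}} = \frac{1}{\sqrt{58574}} = \frac{\sqrt{58574}}{58574}$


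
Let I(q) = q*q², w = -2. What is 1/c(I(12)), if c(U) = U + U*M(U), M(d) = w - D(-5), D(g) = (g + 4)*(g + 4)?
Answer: -1/3456 ≈ -0.00028935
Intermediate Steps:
D(g) = (4 + g)² (D(g) = (4 + g)*(4 + g) = (4 + g)²)
M(d) = -3 (M(d) = -2 - (4 - 5)² = -2 - 1*(-1)² = -2 - 1*1 = -2 - 1 = -3)
I(q) = q³
c(U) = -2*U (c(U) = U + U*(-3) = U - 3*U = -2*U)
1/c(I(12)) = 1/(-2*12³) = 1/(-2*1728) = 1/(-3456) = -1/3456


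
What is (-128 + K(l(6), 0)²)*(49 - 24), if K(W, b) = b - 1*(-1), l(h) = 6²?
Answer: -3175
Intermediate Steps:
l(h) = 36
K(W, b) = 1 + b (K(W, b) = b + 1 = 1 + b)
(-128 + K(l(6), 0)²)*(49 - 24) = (-128 + (1 + 0)²)*(49 - 24) = (-128 + 1²)*25 = (-128 + 1)*25 = -127*25 = -3175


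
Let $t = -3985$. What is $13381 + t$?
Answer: $9396$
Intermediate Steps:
$13381 + t = 13381 - 3985 = 9396$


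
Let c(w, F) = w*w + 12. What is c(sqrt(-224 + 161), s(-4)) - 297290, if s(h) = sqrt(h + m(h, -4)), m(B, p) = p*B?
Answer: -297341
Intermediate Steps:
m(B, p) = B*p
s(h) = sqrt(3)*sqrt(-h) (s(h) = sqrt(h + h*(-4)) = sqrt(h - 4*h) = sqrt(-3*h) = sqrt(3)*sqrt(-h))
c(w, F) = 12 + w**2 (c(w, F) = w**2 + 12 = 12 + w**2)
c(sqrt(-224 + 161), s(-4)) - 297290 = (12 + (sqrt(-224 + 161))**2) - 297290 = (12 + (sqrt(-63))**2) - 297290 = (12 + (3*I*sqrt(7))**2) - 297290 = (12 - 63) - 297290 = -51 - 297290 = -297341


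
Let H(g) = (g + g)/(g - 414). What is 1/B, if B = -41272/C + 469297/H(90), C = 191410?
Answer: -95705/80845345529 ≈ -1.1838e-6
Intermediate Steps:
H(g) = 2*g/(-414 + g) (H(g) = (2*g)/(-414 + g) = 2*g/(-414 + g))
B = -80845345529/95705 (B = -41272/191410 + 469297/((2*90/(-414 + 90))) = -41272*1/191410 + 469297/((2*90/(-324))) = -20636/95705 + 469297/((2*90*(-1/324))) = -20636/95705 + 469297/(-5/9) = -20636/95705 + 469297*(-9/5) = -20636/95705 - 4223673/5 = -80845345529/95705 ≈ -8.4474e+5)
1/B = 1/(-80845345529/95705) = -95705/80845345529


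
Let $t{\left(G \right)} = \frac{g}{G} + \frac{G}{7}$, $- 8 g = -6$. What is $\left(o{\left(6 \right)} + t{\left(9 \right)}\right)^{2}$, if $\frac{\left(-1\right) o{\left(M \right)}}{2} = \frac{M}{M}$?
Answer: $\frac{2809}{7056} \approx 0.3981$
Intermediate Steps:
$g = \frac{3}{4}$ ($g = \left(- \frac{1}{8}\right) \left(-6\right) = \frac{3}{4} \approx 0.75$)
$o{\left(M \right)} = -2$ ($o{\left(M \right)} = - 2 \frac{M}{M} = \left(-2\right) 1 = -2$)
$t{\left(G \right)} = \frac{G}{7} + \frac{3}{4 G}$ ($t{\left(G \right)} = \frac{3}{4 G} + \frac{G}{7} = \frac{G}{7} + \frac{3}{4 G}$)
$\left(o{\left(6 \right)} + t{\left(9 \right)}\right)^{2} = \left(-2 + \left(\frac{1}{7} \cdot 9 + \frac{3}{4 \cdot 9}\right)\right)^{2} = \left(-2 + \left(\frac{9}{7} + \frac{3}{4} \cdot \frac{1}{9}\right)\right)^{2} = \left(-2 + \left(\frac{9}{7} + \frac{1}{12}\right)\right)^{2} = \left(-2 + \frac{115}{84}\right)^{2} = \left(- \frac{53}{84}\right)^{2} = \frac{2809}{7056}$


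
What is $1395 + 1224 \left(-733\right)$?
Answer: $-895797$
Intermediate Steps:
$1395 + 1224 \left(-733\right) = 1395 - 897192 = -895797$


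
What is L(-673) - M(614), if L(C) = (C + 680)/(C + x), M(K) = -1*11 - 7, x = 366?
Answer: 5519/307 ≈ 17.977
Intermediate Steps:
M(K) = -18 (M(K) = -11 - 7 = -18)
L(C) = (680 + C)/(366 + C) (L(C) = (C + 680)/(C + 366) = (680 + C)/(366 + C))
L(-673) - M(614) = (680 - 673)/(366 - 673) - 1*(-18) = 7/(-307) + 18 = -1/307*7 + 18 = -7/307 + 18 = 5519/307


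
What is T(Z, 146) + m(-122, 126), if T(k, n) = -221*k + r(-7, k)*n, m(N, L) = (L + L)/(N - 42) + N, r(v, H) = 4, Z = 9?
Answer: -62670/41 ≈ -1528.5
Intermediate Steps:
m(N, L) = N + 2*L/(-42 + N) (m(N, L) = (2*L)/(-42 + N) + N = 2*L/(-42 + N) + N = N + 2*L/(-42 + N))
T(k, n) = -221*k + 4*n
T(Z, 146) + m(-122, 126) = (-221*9 + 4*146) + ((-122)² - 42*(-122) + 2*126)/(-42 - 122) = (-1989 + 584) + (14884 + 5124 + 252)/(-164) = -1405 - 1/164*20260 = -1405 - 5065/41 = -62670/41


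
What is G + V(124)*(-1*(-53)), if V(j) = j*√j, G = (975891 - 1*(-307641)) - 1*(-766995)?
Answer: 2050527 + 13144*√31 ≈ 2.1237e+6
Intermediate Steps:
G = 2050527 (G = (975891 + 307641) + 766995 = 1283532 + 766995 = 2050527)
V(j) = j^(3/2)
G + V(124)*(-1*(-53)) = 2050527 + 124^(3/2)*(-1*(-53)) = 2050527 + (248*√31)*53 = 2050527 + 13144*√31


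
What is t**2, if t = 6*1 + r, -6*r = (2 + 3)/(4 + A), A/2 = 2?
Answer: 80089/2304 ≈ 34.761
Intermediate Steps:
A = 4 (A = 2*2 = 4)
r = -5/48 (r = -(2 + 3)/(6*(4 + 4)) = -5/(6*8) = -1/6*5/8 = -5/48 ≈ -0.10417)
t = 283/48 (t = 6*1 - 5/48 = 6 - 5/48 = 283/48 ≈ 5.8958)
t**2 = (283/48)**2 = 80089/2304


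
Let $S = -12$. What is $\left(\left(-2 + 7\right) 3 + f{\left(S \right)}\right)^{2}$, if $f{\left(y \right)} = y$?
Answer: $9$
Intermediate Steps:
$\left(\left(-2 + 7\right) 3 + f{\left(S \right)}\right)^{2} = \left(\left(-2 + 7\right) 3 - 12\right)^{2} = \left(5 \cdot 3 - 12\right)^{2} = \left(15 - 12\right)^{2} = 3^{2} = 9$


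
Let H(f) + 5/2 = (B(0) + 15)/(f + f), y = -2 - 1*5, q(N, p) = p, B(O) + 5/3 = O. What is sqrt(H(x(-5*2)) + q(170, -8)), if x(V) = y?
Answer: I*sqrt(20202)/42 ≈ 3.3841*I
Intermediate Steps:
B(O) = -5/3 + O
y = -7 (y = -2 - 5 = -7)
x(V) = -7
H(f) = -5/2 + 20/(3*f) (H(f) = -5/2 + ((-5/3 + 0) + 15)/(f + f) = -5/2 + (-5/3 + 15)/((2*f)) = -5/2 + 40*(1/(2*f))/3 = -5/2 + 20/(3*f))
sqrt(H(x(-5*2)) + q(170, -8)) = sqrt((5/6)*(8 - 3*(-7))/(-7) - 8) = sqrt((5/6)*(-1/7)*(8 + 21) - 8) = sqrt((5/6)*(-1/7)*29 - 8) = sqrt(-145/42 - 8) = sqrt(-481/42) = I*sqrt(20202)/42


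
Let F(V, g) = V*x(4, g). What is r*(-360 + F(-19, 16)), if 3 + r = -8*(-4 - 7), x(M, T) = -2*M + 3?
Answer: -22525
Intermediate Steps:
x(M, T) = 3 - 2*M
F(V, g) = -5*V (F(V, g) = V*(3 - 2*4) = V*(3 - 8) = V*(-5) = -5*V)
r = 85 (r = -3 - 8*(-4 - 7) = -3 - 8*(-11) = -3 + 88 = 85)
r*(-360 + F(-19, 16)) = 85*(-360 - 5*(-19)) = 85*(-360 + 95) = 85*(-265) = -22525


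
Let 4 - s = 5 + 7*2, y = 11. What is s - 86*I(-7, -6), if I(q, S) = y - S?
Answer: -1477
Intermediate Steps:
I(q, S) = 11 - S
s = -15 (s = 4 - (5 + 7*2) = 4 - (5 + 14) = 4 - 1*19 = 4 - 19 = -15)
s - 86*I(-7, -6) = -15 - 86*(11 - 1*(-6)) = -15 - 86*(11 + 6) = -15 - 86*17 = -15 - 1462 = -1477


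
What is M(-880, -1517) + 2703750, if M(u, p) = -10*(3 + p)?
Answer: 2718890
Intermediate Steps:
M(u, p) = -30 - 10*p
M(-880, -1517) + 2703750 = (-30 - 10*(-1517)) + 2703750 = (-30 + 15170) + 2703750 = 15140 + 2703750 = 2718890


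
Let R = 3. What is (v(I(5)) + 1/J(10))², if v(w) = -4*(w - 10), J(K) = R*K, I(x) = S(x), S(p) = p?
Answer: 361201/900 ≈ 401.33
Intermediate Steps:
I(x) = x
J(K) = 3*K
v(w) = 40 - 4*w (v(w) = -4*(-10 + w) = 40 - 4*w)
(v(I(5)) + 1/J(10))² = ((40 - 4*5) + 1/(3*10))² = ((40 - 20) + 1/30)² = (20 + 1/30)² = (601/30)² = 361201/900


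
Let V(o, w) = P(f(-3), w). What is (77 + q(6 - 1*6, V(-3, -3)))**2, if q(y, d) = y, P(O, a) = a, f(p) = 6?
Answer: 5929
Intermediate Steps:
V(o, w) = w
(77 + q(6 - 1*6, V(-3, -3)))**2 = (77 + (6 - 1*6))**2 = (77 + (6 - 6))**2 = (77 + 0)**2 = 77**2 = 5929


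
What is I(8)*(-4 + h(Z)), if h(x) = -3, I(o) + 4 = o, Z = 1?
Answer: -28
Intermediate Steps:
I(o) = -4 + o
I(8)*(-4 + h(Z)) = (-4 + 8)*(-4 - 3) = 4*(-7) = -28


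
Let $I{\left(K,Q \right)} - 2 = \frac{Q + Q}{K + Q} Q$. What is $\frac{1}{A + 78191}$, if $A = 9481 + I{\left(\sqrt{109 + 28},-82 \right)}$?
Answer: $\frac{288202951}{25219655312294} + \frac{3362 \sqrt{137}}{12609827656147} \approx 1.1431 \cdot 10^{-5}$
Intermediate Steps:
$I{\left(K,Q \right)} = 2 + \frac{2 Q^{2}}{K + Q}$ ($I{\left(K,Q \right)} = 2 + \frac{Q + Q}{K + Q} Q = 2 + \frac{2 Q}{K + Q} Q = 2 + \frac{2 Q^{2}}{K + Q}$)
$A = 9481 + \frac{2 \left(6642 + \sqrt{137}\right)}{-82 + \sqrt{137}}$ ($A = 9481 + \frac{2 \left(\sqrt{109 + 28} - 82 + \left(-82\right)^{2}\right)}{\sqrt{109 + 28} - 82} = 9481 + \frac{2 \left(\sqrt{137} - 82 + 6724\right)}{\sqrt{137} - 82} = 9481 + \frac{2 \left(6642 + \sqrt{137}\right)}{-82 + \sqrt{137}} \approx 9291.7$)
$\frac{1}{A + 78191} = \frac{1}{\left(\frac{61361785}{6587} - \frac{13448 \sqrt{137}}{6587}\right) + 78191} = \frac{1}{\frac{576405902}{6587} - \frac{13448 \sqrt{137}}{6587}}$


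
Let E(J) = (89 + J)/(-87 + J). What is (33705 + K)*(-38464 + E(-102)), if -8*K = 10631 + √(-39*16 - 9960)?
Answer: -1882913324147/1512 + 7269683*I*√6/36 ≈ -1.2453e+9 + 4.9464e+5*I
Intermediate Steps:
E(J) = (89 + J)/(-87 + J)
K = -10631/8 - 21*I*√6/4 (K = -(10631 + √(-39*16 - 9960))/8 = -(10631 + √(-624 - 9960))/8 = -(10631 + √(-10584))/8 = -(10631 + 42*I*√6)/8 = -10631/8 - 21*I*√6/4 ≈ -1328.9 - 12.86*I)
(33705 + K)*(-38464 + E(-102)) = (33705 + (-10631/8 - 21*I*√6/4))*(-38464 + (89 - 102)/(-87 - 102)) = (259009/8 - 21*I*√6/4)*(-38464 - 13/(-189)) = (259009/8 - 21*I*√6/4)*(-38464 - 1/189*(-13)) = (259009/8 - 21*I*√6/4)*(-38464 + 13/189) = (259009/8 - 21*I*√6/4)*(-7269683/189) = -1882913324147/1512 + 7269683*I*√6/36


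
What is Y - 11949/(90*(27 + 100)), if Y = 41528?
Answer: 158217697/3810 ≈ 41527.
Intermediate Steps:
Y - 11949/(90*(27 + 100)) = 41528 - 11949/(90*(27 + 100)) = 41528 - 11949/(90*127) = 41528 - 11949/11430 = 41528 - 1*3983/3810 = 41528 - 3983/3810 = 158217697/3810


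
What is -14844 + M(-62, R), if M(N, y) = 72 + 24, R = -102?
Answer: -14748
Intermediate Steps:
M(N, y) = 96
-14844 + M(-62, R) = -14844 + 96 = -14748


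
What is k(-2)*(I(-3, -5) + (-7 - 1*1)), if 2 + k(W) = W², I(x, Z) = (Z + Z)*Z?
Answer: 84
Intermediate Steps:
I(x, Z) = 2*Z² (I(x, Z) = (2*Z)*Z = 2*Z²)
k(W) = -2 + W²
k(-2)*(I(-3, -5) + (-7 - 1*1)) = (-2 + (-2)²)*(2*(-5)² + (-7 - 1*1)) = (-2 + 4)*(2*25 + (-7 - 1)) = 2*(50 - 8) = 2*42 = 84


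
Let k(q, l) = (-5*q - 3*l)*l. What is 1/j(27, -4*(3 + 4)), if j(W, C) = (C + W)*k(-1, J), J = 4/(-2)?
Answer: 1/22 ≈ 0.045455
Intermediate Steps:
J = -2 (J = 4*(-1/2) = -2)
k(q, l) = l*(-5*q - 3*l)
j(W, C) = -22*C - 22*W (j(W, C) = (C + W)*(-1*(-2)*(3*(-2) + 5*(-1))) = (C + W)*(-1*(-2)*(-6 - 5)) = (C + W)*(-1*(-2)*(-11)) = (C + W)*(-22) = -22*C - 22*W)
1/j(27, -4*(3 + 4)) = 1/(-(-88)*(3 + 4) - 22*27) = 1/(-(-88)*7 - 594) = 1/(-22*(-28) - 594) = 1/(616 - 594) = 1/22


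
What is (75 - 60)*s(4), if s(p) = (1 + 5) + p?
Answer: 150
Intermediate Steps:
s(p) = 6 + p
(75 - 60)*s(4) = (75 - 60)*(6 + 4) = 15*10 = 150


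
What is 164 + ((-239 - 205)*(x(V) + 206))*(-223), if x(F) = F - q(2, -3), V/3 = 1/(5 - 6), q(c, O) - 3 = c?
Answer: 19604540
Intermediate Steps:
q(c, O) = 3 + c
V = -3 (V = 3/(5 - 6) = 3/(-1) = 3*(-1) = -3)
x(F) = -5 + F (x(F) = F - (3 + 2) = F - 1*5 = F - 5 = -5 + F)
164 + ((-239 - 205)*(x(V) + 206))*(-223) = 164 + ((-239 - 205)*((-5 - 3) + 206))*(-223) = 164 - 444*(-8 + 206)*(-223) = 164 - 444*198*(-223) = 164 - 87912*(-223) = 164 + 19604376 = 19604540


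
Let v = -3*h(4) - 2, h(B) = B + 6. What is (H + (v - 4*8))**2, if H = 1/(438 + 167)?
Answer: 1499160961/366025 ≈ 4095.8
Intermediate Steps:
h(B) = 6 + B
v = -32 (v = -3*(6 + 4) - 2 = -3*10 - 2 = -30 - 2 = -32)
H = 1/605 ≈ 0.0016529
(H + (v - 4*8))**2 = (1/605 + (-32 - 4*8))**2 = (1/605 + (-32 - 32))**2 = (1/605 - 64)**2 = (-38719/605)**2 = 1499160961/366025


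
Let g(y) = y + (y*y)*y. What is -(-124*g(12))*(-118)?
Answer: -25459680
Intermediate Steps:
g(y) = y + y³ (g(y) = y + y²*y = y + y³)
-(-124*g(12))*(-118) = -(-124*(12 + 12³))*(-118) = -(-124*(12 + 1728))*(-118) = -(-124*1740)*(-118) = -(-215760)*(-118) = -1*25459680 = -25459680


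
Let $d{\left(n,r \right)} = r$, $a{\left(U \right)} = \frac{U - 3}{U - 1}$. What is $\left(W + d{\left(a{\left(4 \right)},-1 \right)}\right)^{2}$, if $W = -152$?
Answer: $23409$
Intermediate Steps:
$a{\left(U \right)} = \frac{-3 + U}{-1 + U}$
$\left(W + d{\left(a{\left(4 \right)},-1 \right)}\right)^{2} = \left(-152 - 1\right)^{2} = \left(-153\right)^{2} = 23409$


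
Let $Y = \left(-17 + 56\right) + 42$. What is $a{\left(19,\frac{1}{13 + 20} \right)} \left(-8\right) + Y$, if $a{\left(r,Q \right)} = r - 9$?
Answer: $1$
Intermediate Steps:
$a{\left(r,Q \right)} = -9 + r$
$Y = 81$ ($Y = 39 + 42 = 81$)
$a{\left(19,\frac{1}{13 + 20} \right)} \left(-8\right) + Y = \left(-9 + 19\right) \left(-8\right) + 81 = 10 \left(-8\right) + 81 = -80 + 81 = 1$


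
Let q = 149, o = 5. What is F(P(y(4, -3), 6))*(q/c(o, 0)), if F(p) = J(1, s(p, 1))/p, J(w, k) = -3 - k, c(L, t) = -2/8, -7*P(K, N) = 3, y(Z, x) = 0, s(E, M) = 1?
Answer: -16688/3 ≈ -5562.7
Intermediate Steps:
P(K, N) = -3/7 (P(K, N) = -1/7*3 = -3/7)
c(L, t) = -1/4 (c(L, t) = -2*1/8 = -1/4)
F(p) = -4/p (F(p) = (-3 - 1*1)/p = (-3 - 1)/p = -4/p)
F(P(y(4, -3), 6))*(q/c(o, 0)) = (-4/(-3/7))*(149/(-1/4)) = (-4*(-7/3))*(149*(-4)) = (28/3)*(-596) = -16688/3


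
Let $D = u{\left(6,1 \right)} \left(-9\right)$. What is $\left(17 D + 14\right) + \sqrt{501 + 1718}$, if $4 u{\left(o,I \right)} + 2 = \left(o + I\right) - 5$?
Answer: $14 + \sqrt{2219} \approx 61.106$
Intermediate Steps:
$u{\left(o,I \right)} = - \frac{7}{4} + \frac{I}{4} + \frac{o}{4}$ ($u{\left(o,I \right)} = - \frac{1}{2} + \frac{\left(o + I\right) - 5}{4} = - \frac{1}{2} + \frac{\left(I + o\right) - 5}{4} = - \frac{1}{2} + \frac{-5 + I + o}{4} = - \frac{1}{2} + \left(- \frac{5}{4} + \frac{I}{4} + \frac{o}{4}\right) = - \frac{7}{4} + \frac{I}{4} + \frac{o}{4}$)
$D = 0$ ($D = \left(- \frac{7}{4} + \frac{1}{4} \cdot 1 + \frac{1}{4} \cdot 6\right) \left(-9\right) = \left(- \frac{7}{4} + \frac{1}{4} + \frac{3}{2}\right) \left(-9\right) = 0 \left(-9\right) = 0$)
$\left(17 D + 14\right) + \sqrt{501 + 1718} = \left(17 \cdot 0 + 14\right) + \sqrt{501 + 1718} = \left(0 + 14\right) + \sqrt{2219} = 14 + \sqrt{2219}$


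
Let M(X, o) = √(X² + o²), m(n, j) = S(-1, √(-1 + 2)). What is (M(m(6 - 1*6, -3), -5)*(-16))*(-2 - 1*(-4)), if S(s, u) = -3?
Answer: -32*√34 ≈ -186.59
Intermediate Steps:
m(n, j) = -3
(M(m(6 - 1*6, -3), -5)*(-16))*(-2 - 1*(-4)) = (√((-3)² + (-5)²)*(-16))*(-2 - 1*(-4)) = (√(9 + 25)*(-16))*(-2 + 4) = (√34*(-16))*2 = -16*√34*2 = -32*√34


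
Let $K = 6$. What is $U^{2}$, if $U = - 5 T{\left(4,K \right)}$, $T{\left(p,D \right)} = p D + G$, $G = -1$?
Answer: $13225$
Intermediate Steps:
$T{\left(p,D \right)} = -1 + D p$ ($T{\left(p,D \right)} = p D - 1 = D p - 1 = -1 + D p$)
$U = -115$ ($U = - 5 \left(-1 + 6 \cdot 4\right) = - 5 \left(-1 + 24\right) = \left(-5\right) 23 = -115$)
$U^{2} = \left(-115\right)^{2} = 13225$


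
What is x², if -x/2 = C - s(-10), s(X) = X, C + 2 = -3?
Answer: 100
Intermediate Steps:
C = -5 (C = -2 - 3 = -5)
x = -10 (x = -2*(-5 - 1*(-10)) = -2*(-5 + 10) = -2*5 = -10)
x² = (-10)² = 100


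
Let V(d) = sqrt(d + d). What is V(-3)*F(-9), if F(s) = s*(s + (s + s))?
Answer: 243*I*sqrt(6) ≈ 595.23*I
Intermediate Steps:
F(s) = 3*s**2 (F(s) = s*(s + 2*s) = s*(3*s) = 3*s**2)
V(d) = sqrt(2)*sqrt(d) (V(d) = sqrt(2*d) = sqrt(2)*sqrt(d))
V(-3)*F(-9) = (sqrt(2)*sqrt(-3))*(3*(-9)**2) = (sqrt(2)*(I*sqrt(3)))*(3*81) = (I*sqrt(6))*243 = 243*I*sqrt(6)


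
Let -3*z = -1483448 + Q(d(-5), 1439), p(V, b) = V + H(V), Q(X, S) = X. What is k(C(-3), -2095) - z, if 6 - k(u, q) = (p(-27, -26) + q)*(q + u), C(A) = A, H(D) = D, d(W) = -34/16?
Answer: -40024635/8 ≈ -5.0031e+6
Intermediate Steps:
d(W) = -17/8 (d(W) = -34*1/16 = -17/8)
p(V, b) = 2*V (p(V, b) = V + V = 2*V)
k(u, q) = 6 - (-54 + q)*(q + u) (k(u, q) = 6 - (2*(-27) + q)*(q + u) = 6 - (-54 + q)*(q + u))
z = 3955867/8 (z = -(-1483448 - 17/8)/3 = -1/3*(-11867601/8) = 3955867/8 ≈ 4.9448e+5)
k(C(-3), -2095) - z = (6 - 1*(-2095)**2 + 54*(-2095) + 54*(-3) - 1*(-2095)*(-3)) - 1*3955867/8 = (6 - 1*4389025 - 113130 - 162 - 6285) - 3955867/8 = (6 - 4389025 - 113130 - 162 - 6285) - 3955867/8 = -4508596 - 3955867/8 = -40024635/8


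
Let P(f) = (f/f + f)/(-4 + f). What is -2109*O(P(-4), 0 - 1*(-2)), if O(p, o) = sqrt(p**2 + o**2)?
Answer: -2109*sqrt(265)/8 ≈ -4291.5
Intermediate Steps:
P(f) = (1 + f)/(-4 + f)
O(p, o) = sqrt(o**2 + p**2)
-2109*O(P(-4), 0 - 1*(-2)) = -2109*sqrt((0 - 1*(-2))**2 + ((1 - 4)/(-4 - 4))**2) = -2109*sqrt((0 + 2)**2 + (-3/(-8))**2) = -2109*sqrt(2**2 + (-1/8*(-3))**2) = -2109*sqrt(4 + (3/8)**2) = -2109*sqrt(4 + 9/64) = -2109*sqrt(265)/8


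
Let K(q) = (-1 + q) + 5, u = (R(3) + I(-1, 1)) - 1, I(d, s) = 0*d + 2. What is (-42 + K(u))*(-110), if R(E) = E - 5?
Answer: 4290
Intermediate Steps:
I(d, s) = 2 (I(d, s) = 0 + 2 = 2)
R(E) = -5 + E
u = -1 (u = ((-5 + 3) + 2) - 1 = (-2 + 2) - 1 = 0 - 1 = -1)
K(q) = 4 + q
(-42 + K(u))*(-110) = (-42 + (4 - 1))*(-110) = (-42 + 3)*(-110) = -39*(-110) = 4290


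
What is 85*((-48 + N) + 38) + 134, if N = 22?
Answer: 1154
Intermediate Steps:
85*((-48 + N) + 38) + 134 = 85*((-48 + 22) + 38) + 134 = 85*(-26 + 38) + 134 = 85*12 + 134 = 1020 + 134 = 1154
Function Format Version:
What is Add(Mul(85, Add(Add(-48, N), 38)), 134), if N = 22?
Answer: 1154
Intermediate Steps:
Add(Mul(85, Add(Add(-48, N), 38)), 134) = Add(Mul(85, Add(Add(-48, 22), 38)), 134) = Add(Mul(85, Add(-26, 38)), 134) = Add(Mul(85, 12), 134) = Add(1020, 134) = 1154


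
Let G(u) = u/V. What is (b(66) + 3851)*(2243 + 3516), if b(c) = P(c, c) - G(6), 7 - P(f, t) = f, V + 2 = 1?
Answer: 21872682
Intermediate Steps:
V = -1 (V = -2 + 1 = -1)
P(f, t) = 7 - f
G(u) = -u (G(u) = u/(-1) = u*(-1) = -u)
b(c) = 13 - c (b(c) = (7 - c) - (-1)*6 = (7 - c) - 1*(-6) = (7 - c) + 6 = 13 - c)
(b(66) + 3851)*(2243 + 3516) = ((13 - 1*66) + 3851)*(2243 + 3516) = ((13 - 66) + 3851)*5759 = (-53 + 3851)*5759 = 3798*5759 = 21872682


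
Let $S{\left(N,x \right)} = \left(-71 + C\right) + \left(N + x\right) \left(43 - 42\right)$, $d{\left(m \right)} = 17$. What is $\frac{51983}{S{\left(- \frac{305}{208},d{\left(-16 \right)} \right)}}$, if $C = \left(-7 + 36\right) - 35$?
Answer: $- \frac{10812464}{12785} \approx -845.71$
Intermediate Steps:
$C = -6$ ($C = 29 - 35 = -6$)
$S{\left(N,x \right)} = -77 + N + x$ ($S{\left(N,x \right)} = \left(-71 - 6\right) + \left(N + x\right) \left(43 - 42\right) = -77 + \left(N + x\right) 1 = -77 + \left(N + x\right) = -77 + N + x$)
$\frac{51983}{S{\left(- \frac{305}{208},d{\left(-16 \right)} \right)}} = \frac{51983}{-77 - \frac{305}{208} + 17} = \frac{51983}{- \frac{12785}{208}} = 51983 \left(- \frac{208}{12785}\right) = - \frac{10812464}{12785}$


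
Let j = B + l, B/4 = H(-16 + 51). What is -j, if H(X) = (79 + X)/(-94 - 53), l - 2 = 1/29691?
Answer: 1603265/1454859 ≈ 1.1020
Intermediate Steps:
l = 59383/29691 (l = 2 + 1/29691 = 59383/29691 ≈ 2.0000)
H(X) = -79/147 - X/147 (H(X) = (79 + X)/(-147) = (79 + X)*(-1/147) = -79/147 - X/147)
B = -152/49 (B = 4*(-79/147 - (-16 + 51)/147) = 4*(-79/147 - 1/147*35) = 4*(-79/147 - 5/21) = 4*(-38/49) = -152/49 ≈ -3.1020)
j = -1603265/1454859 (j = -152/49 + 59383/29691 = -1603265/1454859 ≈ -1.1020)
-j = -1*(-1603265/1454859) = 1603265/1454859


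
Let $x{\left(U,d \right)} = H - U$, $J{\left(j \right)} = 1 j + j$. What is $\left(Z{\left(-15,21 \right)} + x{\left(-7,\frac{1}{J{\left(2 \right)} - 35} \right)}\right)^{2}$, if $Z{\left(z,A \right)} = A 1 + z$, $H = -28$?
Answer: $225$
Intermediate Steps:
$Z{\left(z,A \right)} = A + z$
$J{\left(j \right)} = 2 j$ ($J{\left(j \right)} = j + j = 2 j$)
$x{\left(U,d \right)} = -28 - U$
$\left(Z{\left(-15,21 \right)} + x{\left(-7,\frac{1}{J{\left(2 \right)} - 35} \right)}\right)^{2} = \left(\left(21 - 15\right) - 21\right)^{2} = \left(6 + \left(-28 + 7\right)\right)^{2} = \left(6 - 21\right)^{2} = \left(-15\right)^{2} = 225$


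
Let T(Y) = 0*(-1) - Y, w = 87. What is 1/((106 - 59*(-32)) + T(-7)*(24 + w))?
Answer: 1/2771 ≈ 0.00036088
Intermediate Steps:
T(Y) = -Y (T(Y) = 0 - Y = -Y)
1/((106 - 59*(-32)) + T(-7)*(24 + w)) = 1/((106 - 59*(-32)) + (-1*(-7))*(24 + 87)) = 1/((106 + 1888) + 7*111) = 1/(1994 + 777) = 1/2771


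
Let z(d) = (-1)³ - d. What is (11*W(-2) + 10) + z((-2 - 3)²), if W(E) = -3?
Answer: -49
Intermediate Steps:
z(d) = -1 - d
(11*W(-2) + 10) + z((-2 - 3)²) = (11*(-3) + 10) + (-1 - (-2 - 3)²) = (-33 + 10) + (-1 - 1*(-5)²) = -23 + (-1 - 1*25) = -23 + (-1 - 25) = -23 - 26 = -49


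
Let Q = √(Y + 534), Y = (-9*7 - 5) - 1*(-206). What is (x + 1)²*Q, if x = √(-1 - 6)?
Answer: -24*√42 + 56*I*√6 ≈ -155.54 + 137.17*I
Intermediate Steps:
x = I*√7 (x = √(-7) = I*√7 ≈ 2.6458*I)
Y = 138 (Y = (-63 - 5) + 206 = -68 + 206 = 138)
Q = 4*√42 (Q = √(138 + 534) = √672 = 4*√42 ≈ 25.923)
(x + 1)²*Q = (I*√7 + 1)²*(4*√42) = (1 + I*√7)²*(4*√42) = 4*√42*(1 + I*√7)²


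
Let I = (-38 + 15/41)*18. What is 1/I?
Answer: -41/27774 ≈ -0.0014762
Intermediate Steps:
I = -27774/41 (I = (-38 + 15*(1/41))*18 = (-38 + 15/41)*18 = -1543/41*18 = -27774/41 ≈ -677.42)
1/I = 1/(-27774/41) = -41/27774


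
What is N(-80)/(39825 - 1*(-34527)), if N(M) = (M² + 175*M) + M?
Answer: -160/1549 ≈ -0.10329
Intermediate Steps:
N(M) = M² + 176*M
N(-80)/(39825 - 1*(-34527)) = (-80*(176 - 80))/(39825 - 1*(-34527)) = (-80*96)/(39825 + 34527) = -7680/74352 = -7680*1/74352 = -160/1549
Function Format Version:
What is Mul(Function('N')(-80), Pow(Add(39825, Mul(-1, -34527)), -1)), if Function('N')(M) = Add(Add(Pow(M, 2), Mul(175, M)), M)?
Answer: Rational(-160, 1549) ≈ -0.10329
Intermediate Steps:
Function('N')(M) = Add(Pow(M, 2), Mul(176, M))
Mul(Function('N')(-80), Pow(Add(39825, Mul(-1, -34527)), -1)) = Mul(Mul(-80, Add(176, -80)), Pow(Add(39825, Mul(-1, -34527)), -1)) = Mul(Mul(-80, 96), Pow(Add(39825, 34527), -1)) = Mul(-7680, Pow(74352, -1)) = Mul(-7680, Rational(1, 74352)) = Rational(-160, 1549)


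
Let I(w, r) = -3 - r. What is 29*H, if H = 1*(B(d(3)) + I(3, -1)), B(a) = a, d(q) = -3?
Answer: -145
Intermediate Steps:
H = -5 (H = 1*(-3 + (-3 - 1*(-1))) = 1*(-3 + (-3 + 1)) = 1*(-3 - 2) = 1*(-5) = -5)
29*H = 29*(-5) = -145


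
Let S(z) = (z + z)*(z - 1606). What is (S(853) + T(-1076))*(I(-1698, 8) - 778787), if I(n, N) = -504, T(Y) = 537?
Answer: 1000672766571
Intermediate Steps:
S(z) = 2*z*(-1606 + z) (S(z) = (2*z)*(-1606 + z) = 2*z*(-1606 + z))
(S(853) + T(-1076))*(I(-1698, 8) - 778787) = (2*853*(-1606 + 853) + 537)*(-504 - 778787) = (2*853*(-753) + 537)*(-779291) = (-1284618 + 537)*(-779291) = -1284081*(-779291) = 1000672766571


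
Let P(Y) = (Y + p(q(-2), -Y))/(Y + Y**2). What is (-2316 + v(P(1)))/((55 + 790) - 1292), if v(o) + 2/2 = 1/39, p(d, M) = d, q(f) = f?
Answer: 90362/17433 ≈ 5.1834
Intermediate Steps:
P(Y) = (-2 + Y)/(Y + Y**2) (P(Y) = (Y - 2)/(Y + Y**2) = (-2 + Y)/(Y + Y**2))
v(o) = -38/39 (v(o) = -1 + 1/39 = -38/39)
(-2316 + v(P(1)))/((55 + 790) - 1292) = (-2316 - 38/39)/((55 + 790) - 1292) = -90362/(39*(845 - 1292)) = -90362/39/(-447) = -90362/39*(-1/447) = 90362/17433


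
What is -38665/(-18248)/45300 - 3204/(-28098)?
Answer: 29440255853/258075259680 ≈ 0.11408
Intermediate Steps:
-38665/(-18248)/45300 - 3204/(-28098) = -38665*(-1/18248)*(1/45300) - 3204*(-1/28098) = (38665/18248)*(1/45300) + 178/1561 = 7733/165326880 + 178/1561 = 29440255853/258075259680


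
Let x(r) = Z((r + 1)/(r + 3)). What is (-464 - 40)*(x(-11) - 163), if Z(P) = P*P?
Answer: 162729/2 ≈ 81365.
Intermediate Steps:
Z(P) = P²
x(r) = (1 + r)²/(3 + r)² (x(r) = ((r + 1)/(r + 3))² = ((1 + r)/(3 + r))² = (1 + r)²/(3 + r)²)
(-464 - 40)*(x(-11) - 163) = (-464 - 40)*((1 - 11)²/(3 - 11)² - 163) = -504*((-10)²/(-8)² - 163) = -504*(100*(1/64) - 163) = -504*(25/16 - 163) = -504*(-2583/16) = 162729/2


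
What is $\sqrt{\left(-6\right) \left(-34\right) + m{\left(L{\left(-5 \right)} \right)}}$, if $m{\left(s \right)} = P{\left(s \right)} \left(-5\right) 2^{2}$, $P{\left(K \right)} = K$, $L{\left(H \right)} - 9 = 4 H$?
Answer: $2 \sqrt{106} \approx 20.591$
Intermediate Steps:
$L{\left(H \right)} = 9 + 4 H$
$m{\left(s \right)} = - 20 s$ ($m{\left(s \right)} = s \left(-5\right) 2^{2} = - 5 s 4 = - 20 s$)
$\sqrt{\left(-6\right) \left(-34\right) + m{\left(L{\left(-5 \right)} \right)}} = \sqrt{\left(-6\right) \left(-34\right) - 20 \left(9 + 4 \left(-5\right)\right)} = \sqrt{204 - 20 \left(9 - 20\right)} = \sqrt{204 - -220} = \sqrt{204 + 220} = \sqrt{424} = 2 \sqrt{106}$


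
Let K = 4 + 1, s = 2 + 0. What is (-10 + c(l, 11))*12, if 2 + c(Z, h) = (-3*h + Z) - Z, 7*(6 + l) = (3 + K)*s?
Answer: -540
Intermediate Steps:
s = 2
K = 5
l = -26/7 (l = -6 + ((3 + 5)*2)/7 = -6 + (8*2)/7 = -6 + (⅐)*16 = -6 + 16/7 = -26/7 ≈ -3.7143)
c(Z, h) = -2 - 3*h (c(Z, h) = -2 + ((-3*h + Z) - Z) = -2 + ((Z - 3*h) - Z) = -2 - 3*h)
(-10 + c(l, 11))*12 = (-10 + (-2 - 3*11))*12 = (-10 + (-2 - 33))*12 = (-10 - 35)*12 = -45*12 = -540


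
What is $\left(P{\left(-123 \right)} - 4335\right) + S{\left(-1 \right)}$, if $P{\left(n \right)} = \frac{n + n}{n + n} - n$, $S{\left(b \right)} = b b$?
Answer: $-4210$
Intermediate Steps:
$S{\left(b \right)} = b^{2}$
$P{\left(n \right)} = 1 - n$ ($P{\left(n \right)} = \frac{2 n}{2 n} - n = 2 n \frac{1}{2 n} - n = 1 - n$)
$\left(P{\left(-123 \right)} - 4335\right) + S{\left(-1 \right)} = \left(\left(1 - -123\right) - 4335\right) + \left(-1\right)^{2} = \left(\left(1 + 123\right) - 4335\right) + 1 = \left(124 - 4335\right) + 1 = -4211 + 1 = -4210$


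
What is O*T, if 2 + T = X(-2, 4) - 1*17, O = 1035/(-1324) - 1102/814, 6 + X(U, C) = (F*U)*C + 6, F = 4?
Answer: 58689219/538868 ≈ 108.91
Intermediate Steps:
X(U, C) = 4*C*U (X(U, C) = -6 + ((4*U)*C + 6) = -6 + (4*C*U + 6) = -6 + (6 + 4*C*U) = 4*C*U)
O = -1150769/538868 (O = 1035*(-1/1324) - 1102*1/814 = -1035/1324 - 551/407 = -1150769/538868 ≈ -2.1355)
T = -51 (T = -2 + (4*4*(-2) - 1*17) = -2 + (-32 - 17) = -2 - 49 = -51)
O*T = -1150769/538868*(-51) = 58689219/538868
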